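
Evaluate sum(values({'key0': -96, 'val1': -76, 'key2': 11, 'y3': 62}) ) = (-96) + (-76) + 11 + 62
= -99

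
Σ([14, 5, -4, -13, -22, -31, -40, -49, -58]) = 14 + 5 + (-4) + (-13) + (-22) + (-31) + (-40) + (-49) + (-58)
= -198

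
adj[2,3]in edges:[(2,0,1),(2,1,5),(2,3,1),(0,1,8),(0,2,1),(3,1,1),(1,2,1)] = 1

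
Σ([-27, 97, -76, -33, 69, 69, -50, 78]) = 127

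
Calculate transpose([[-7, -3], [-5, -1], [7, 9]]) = [[-7, -5, 7], [-3, -1, 9]]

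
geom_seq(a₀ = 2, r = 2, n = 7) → [2, 4, 8, 16, 32, 64, 128]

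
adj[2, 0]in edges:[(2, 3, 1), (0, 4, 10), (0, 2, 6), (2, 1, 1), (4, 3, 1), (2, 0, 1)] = 1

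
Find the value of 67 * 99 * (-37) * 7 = -1717947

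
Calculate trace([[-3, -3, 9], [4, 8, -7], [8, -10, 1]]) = diagonal: (-3) + 8 + 1
= 6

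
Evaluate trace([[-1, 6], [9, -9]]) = -10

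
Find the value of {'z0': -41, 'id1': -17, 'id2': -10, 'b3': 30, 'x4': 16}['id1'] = -17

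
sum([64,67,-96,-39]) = 64 + 67 + (-96) + (-39)
= -4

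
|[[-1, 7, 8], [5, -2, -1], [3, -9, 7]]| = -555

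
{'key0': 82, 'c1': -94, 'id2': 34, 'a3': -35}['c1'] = -94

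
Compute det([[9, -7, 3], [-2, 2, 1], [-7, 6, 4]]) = (1)*(9)*det([[2, 1], [6, 4]]) + (-1)*(-7)*det([[-2, 1], [-7, 4]]) + (1)*(3)*det([[-2, 2], [-7, 6]])
= 18 + -7 + 6
= 17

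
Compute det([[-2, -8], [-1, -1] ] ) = (-2)*(-1) - (-8)*(-1)
= -6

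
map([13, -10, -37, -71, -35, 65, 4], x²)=(13)²=169, (-10)²=100, (-37)²=1369, (-71)²=5041, (-35)²=1225, (65)²=4225, (4)²=16
= [169, 100, 1369, 5041, 1225, 4225, 16]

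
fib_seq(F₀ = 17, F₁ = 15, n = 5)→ [17, 15, 32, 47, 79]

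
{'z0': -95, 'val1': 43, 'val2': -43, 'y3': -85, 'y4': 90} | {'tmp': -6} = {'z0': -95, 'val1': 43, 'val2': -43, 'y3': -85, 'y4': 90, 'tmp': -6}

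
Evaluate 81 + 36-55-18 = 44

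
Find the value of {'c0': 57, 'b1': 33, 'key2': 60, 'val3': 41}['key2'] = 60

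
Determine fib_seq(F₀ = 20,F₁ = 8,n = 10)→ F_2 = F_1 + F_0 = 28
F_3 = F_2 + F_1 = 36
F_4 = F_3 + F_2 = 64
...
= [20, 8, 28, 36, 64, 100, 164, 264, 428, 692]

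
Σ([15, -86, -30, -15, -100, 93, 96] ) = -27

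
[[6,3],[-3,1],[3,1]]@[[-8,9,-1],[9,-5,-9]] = [[-21, 39, -33], [33, -32, -6], [-15, 22, -12]]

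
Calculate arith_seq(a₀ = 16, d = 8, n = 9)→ a_0 = 16 + 0*8 = 16
a_1 = 16 + 1*8 = 24
a_2 = 16 + 2*8 = 32
...
= [16, 24, 32, 40, 48, 56, 64, 72, 80]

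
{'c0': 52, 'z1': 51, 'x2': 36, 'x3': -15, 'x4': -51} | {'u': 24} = {'c0': 52, 'z1': 51, 'x2': 36, 'x3': -15, 'x4': -51, 'u': 24}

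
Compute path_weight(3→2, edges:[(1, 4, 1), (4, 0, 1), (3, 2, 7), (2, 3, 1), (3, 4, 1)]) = 7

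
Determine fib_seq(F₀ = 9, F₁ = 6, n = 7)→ F_2 = F_1 + F_0 = 15
F_3 = F_2 + F_1 = 21
F_4 = F_3 + F_2 = 36
...
= [9, 6, 15, 21, 36, 57, 93]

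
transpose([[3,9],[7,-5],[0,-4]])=[[3, 7, 0], [9, -5, -4]]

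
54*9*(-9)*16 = -69984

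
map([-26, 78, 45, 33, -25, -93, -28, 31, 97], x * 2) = [-52, 156, 90, 66, -50, -186, -56, 62, 194]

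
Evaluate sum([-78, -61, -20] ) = -159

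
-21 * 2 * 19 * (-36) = 28728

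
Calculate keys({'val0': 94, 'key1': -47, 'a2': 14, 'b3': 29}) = ['val0', 'key1', 'a2', 'b3']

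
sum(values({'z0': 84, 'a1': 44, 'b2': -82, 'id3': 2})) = 48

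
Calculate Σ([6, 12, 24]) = 42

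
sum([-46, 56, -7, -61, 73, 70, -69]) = 16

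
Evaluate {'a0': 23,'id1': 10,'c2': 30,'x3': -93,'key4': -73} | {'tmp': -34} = {'a0': 23, 'id1': 10, 'c2': 30, 'x3': -93, 'key4': -73, 'tmp': -34}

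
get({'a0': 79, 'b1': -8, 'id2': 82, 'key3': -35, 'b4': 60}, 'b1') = -8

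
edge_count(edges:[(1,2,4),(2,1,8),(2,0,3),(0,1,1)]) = 4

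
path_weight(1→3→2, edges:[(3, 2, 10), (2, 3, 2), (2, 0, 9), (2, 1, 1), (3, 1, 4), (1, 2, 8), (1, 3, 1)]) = w(1→3)=1 + w(3→2)=10
= 11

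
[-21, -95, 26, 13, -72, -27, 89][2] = 26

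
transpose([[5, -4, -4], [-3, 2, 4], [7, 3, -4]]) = [[5, -3, 7], [-4, 2, 3], [-4, 4, -4]]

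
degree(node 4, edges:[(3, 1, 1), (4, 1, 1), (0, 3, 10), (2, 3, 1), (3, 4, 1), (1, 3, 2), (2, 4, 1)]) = incident: (4,1), (3,4), (2,4)
= 3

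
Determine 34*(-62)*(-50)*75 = 7905000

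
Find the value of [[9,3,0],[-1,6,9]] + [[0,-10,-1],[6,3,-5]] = [[9, -7, -1], [5, 9, 4]]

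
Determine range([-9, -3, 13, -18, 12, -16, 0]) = 31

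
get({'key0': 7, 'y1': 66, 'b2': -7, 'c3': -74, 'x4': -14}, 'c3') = -74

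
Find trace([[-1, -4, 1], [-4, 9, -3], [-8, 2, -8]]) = diagonal: (-1) + 9 + (-8)
= 0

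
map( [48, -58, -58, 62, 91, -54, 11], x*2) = [96, -116, -116, 124, 182, -108, 22]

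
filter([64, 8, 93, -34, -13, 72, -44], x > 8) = keep x where x > 8: 64✓, 8✗, 93✓, -34✗, -13✗, 72✓, -44✗
= [64, 93, 72]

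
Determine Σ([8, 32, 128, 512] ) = 680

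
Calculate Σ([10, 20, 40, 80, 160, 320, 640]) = 10 + 20 + 40 + 80 + 160 + 320 + 640
= 1270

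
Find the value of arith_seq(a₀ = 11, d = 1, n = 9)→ [11, 12, 13, 14, 15, 16, 17, 18, 19]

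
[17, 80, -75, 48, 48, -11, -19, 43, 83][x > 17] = keep x where x > 17: 17✗, 80✓, -75✗, 48✓, 48✓, -11✗, -19✗, 43✓, 83✓
= [80, 48, 48, 43, 83]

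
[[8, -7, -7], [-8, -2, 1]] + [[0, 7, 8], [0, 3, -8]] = [[8, 0, 1], [-8, 1, -7]]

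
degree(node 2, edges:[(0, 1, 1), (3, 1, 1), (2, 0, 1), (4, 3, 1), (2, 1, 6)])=2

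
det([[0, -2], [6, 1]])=(0)*(1) - (-2)*(6)
= 12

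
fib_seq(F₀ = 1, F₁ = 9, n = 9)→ [1, 9, 10, 19, 29, 48, 77, 125, 202]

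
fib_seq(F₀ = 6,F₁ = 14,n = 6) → F_2 = F_1 + F_0 = 20
F_3 = F_2 + F_1 = 34
F_4 = F_3 + F_2 = 54
...
= [6, 14, 20, 34, 54, 88]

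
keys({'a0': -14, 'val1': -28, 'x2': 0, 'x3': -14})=['a0', 'val1', 'x2', 'x3']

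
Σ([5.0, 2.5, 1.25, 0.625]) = 5.0 + 2.5 + 1.25 + 0.625
= 9.375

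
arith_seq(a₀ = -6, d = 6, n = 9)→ a_0 = -6 + 0*6 = -6
a_1 = -6 + 1*6 = 0
a_2 = -6 + 2*6 = 6
...
= [-6, 0, 6, 12, 18, 24, 30, 36, 42]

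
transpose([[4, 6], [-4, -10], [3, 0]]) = [[4, -4, 3], [6, -10, 0]]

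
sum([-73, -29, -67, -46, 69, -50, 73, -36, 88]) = -71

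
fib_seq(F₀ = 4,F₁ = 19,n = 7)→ [4, 19, 23, 42, 65, 107, 172]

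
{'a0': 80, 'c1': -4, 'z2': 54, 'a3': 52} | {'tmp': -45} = {'a0': 80, 'c1': -4, 'z2': 54, 'a3': 52, 'tmp': -45}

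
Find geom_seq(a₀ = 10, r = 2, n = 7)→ [10, 20, 40, 80, 160, 320, 640]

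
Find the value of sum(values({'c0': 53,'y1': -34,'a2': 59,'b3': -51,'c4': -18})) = 9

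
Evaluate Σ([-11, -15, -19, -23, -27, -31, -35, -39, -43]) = -243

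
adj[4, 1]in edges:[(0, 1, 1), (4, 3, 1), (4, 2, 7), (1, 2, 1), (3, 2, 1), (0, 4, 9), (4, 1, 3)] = 3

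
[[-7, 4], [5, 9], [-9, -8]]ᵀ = [[-7, 5, -9], [4, 9, -8]]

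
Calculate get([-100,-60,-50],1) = -60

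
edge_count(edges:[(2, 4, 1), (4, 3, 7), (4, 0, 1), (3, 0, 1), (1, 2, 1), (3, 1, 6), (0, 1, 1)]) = 7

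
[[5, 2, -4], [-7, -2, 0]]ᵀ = [[5, -7], [2, -2], [-4, 0]]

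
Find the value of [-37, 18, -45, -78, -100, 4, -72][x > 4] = keep x where x > 4: -37✗, 18✓, -45✗, -78✗, -100✗, 4✗, -72✗
= [18]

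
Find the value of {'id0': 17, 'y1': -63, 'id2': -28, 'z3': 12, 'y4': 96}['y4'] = 96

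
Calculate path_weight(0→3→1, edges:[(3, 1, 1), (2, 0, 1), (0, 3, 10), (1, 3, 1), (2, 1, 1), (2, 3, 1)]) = 11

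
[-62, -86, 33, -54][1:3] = [-86, 33]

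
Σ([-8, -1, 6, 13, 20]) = (-8) + (-1) + 6 + 13 + 20
= 30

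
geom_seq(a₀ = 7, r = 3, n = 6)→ [7, 21, 63, 189, 567, 1701]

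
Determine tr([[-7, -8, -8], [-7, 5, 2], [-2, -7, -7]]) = diagonal: (-7) + 5 + (-7)
= -9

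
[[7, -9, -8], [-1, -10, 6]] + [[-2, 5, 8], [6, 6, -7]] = [[5, -4, 0], [5, -4, -1]]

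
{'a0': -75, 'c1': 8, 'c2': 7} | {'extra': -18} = {'a0': -75, 'c1': 8, 'c2': 7, 'extra': -18}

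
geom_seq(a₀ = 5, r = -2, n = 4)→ [5, -10, 20, -40]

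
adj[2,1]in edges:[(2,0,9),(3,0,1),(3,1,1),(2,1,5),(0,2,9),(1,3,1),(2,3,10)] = 5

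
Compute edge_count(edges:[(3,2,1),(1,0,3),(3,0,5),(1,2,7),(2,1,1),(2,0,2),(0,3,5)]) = 7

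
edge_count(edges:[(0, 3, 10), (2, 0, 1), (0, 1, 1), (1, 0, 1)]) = 4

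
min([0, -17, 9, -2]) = -17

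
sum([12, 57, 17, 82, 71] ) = 239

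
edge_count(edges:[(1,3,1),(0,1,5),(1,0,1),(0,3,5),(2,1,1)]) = 5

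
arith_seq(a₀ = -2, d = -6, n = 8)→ [-2, -8, -14, -20, -26, -32, -38, -44]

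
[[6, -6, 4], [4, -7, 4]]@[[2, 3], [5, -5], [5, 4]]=[[2, 64], [-7, 63]]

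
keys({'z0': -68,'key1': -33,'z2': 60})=['z0', 'key1', 'z2']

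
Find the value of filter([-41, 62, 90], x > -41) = keep x where x > -41: -41✗, 62✓, 90✓
= [62, 90]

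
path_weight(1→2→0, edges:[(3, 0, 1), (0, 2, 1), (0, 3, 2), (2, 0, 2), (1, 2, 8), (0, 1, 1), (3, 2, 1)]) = w(1→2)=8 + w(2→0)=2
= 10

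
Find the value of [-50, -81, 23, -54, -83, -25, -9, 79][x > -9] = [23, 79]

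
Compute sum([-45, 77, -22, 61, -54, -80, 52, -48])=(-45) + 77 + (-22) + 61 + (-54) + (-80) + 52 + (-48)
= -59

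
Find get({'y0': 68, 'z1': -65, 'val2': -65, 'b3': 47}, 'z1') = -65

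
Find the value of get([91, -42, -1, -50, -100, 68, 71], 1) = -42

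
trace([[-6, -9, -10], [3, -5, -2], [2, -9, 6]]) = diagonal: (-6) + (-5) + 6
= -5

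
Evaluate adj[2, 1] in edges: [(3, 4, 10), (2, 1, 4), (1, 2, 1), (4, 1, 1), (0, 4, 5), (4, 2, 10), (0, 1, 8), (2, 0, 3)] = 4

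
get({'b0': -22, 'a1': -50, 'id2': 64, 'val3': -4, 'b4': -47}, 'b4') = -47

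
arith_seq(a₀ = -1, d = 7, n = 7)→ a_0 = -1 + 0*7 = -1
a_1 = -1 + 1*7 = 6
a_2 = -1 + 2*7 = 13
...
= [-1, 6, 13, 20, 27, 34, 41]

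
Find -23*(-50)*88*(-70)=-7084000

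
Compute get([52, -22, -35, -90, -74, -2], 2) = -35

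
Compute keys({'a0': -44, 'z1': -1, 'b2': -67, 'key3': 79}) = ['a0', 'z1', 'b2', 'key3']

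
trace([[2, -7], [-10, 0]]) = 2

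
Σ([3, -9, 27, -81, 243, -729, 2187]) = 1641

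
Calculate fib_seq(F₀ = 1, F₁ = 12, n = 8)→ [1, 12, 13, 25, 38, 63, 101, 164]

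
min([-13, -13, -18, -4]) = -18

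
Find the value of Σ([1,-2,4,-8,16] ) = 11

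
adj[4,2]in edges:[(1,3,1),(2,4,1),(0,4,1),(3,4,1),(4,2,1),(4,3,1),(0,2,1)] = 1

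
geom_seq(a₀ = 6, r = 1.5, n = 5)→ [6.0, 9.0, 13.5, 20.25, 30.375]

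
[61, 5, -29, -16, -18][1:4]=[5, -29, -16]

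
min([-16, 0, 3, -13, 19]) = -16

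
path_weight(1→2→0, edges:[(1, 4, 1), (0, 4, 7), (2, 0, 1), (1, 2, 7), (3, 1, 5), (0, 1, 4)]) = 8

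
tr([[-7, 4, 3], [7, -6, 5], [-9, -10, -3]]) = diagonal: (-7) + (-6) + (-3)
= -16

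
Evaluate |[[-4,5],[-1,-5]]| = (-4)*(-5) - (5)*(-1)
= 25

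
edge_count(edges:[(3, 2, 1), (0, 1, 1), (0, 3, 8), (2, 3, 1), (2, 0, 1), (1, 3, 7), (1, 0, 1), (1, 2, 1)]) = 8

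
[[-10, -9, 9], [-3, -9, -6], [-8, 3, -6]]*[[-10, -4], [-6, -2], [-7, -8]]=C[0][0] = (-10)*(-10) + (-9)*(-6) + (9)*(-7) = 91
C[0][1] = (-10)*(-4) + (-9)*(-2) + (9)*(-8) = -14
C[1][0] = (-3)*(-10) + (-9)*(-6) + (-6)*(-7) = 126
C[1][1] = (-3)*(-4) + (-9)*(-2) + (-6)*(-8) = 78
C[2][0] = (-8)*(-10) + (3)*(-6) + (-6)*(-7) = 104
C[2][1] = (-8)*(-4) + (3)*(-2) + (-6)*(-8) = 74
= [[91, -14], [126, 78], [104, 74]]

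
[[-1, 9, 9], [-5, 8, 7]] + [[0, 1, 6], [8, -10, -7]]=[[-1, 10, 15], [3, -2, 0]]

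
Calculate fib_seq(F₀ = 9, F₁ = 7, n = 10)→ F_2 = F_1 + F_0 = 16
F_3 = F_2 + F_1 = 23
F_4 = F_3 + F_2 = 39
...
= [9, 7, 16, 23, 39, 62, 101, 163, 264, 427]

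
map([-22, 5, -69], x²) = [484, 25, 4761]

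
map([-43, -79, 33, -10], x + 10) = -43+10=-33, -79+10=-69, 33+10=43, -10+10=0
= [-33, -69, 43, 0]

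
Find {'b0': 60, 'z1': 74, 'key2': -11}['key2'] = -11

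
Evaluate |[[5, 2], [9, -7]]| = (5)*(-7) - (2)*(9)
= -53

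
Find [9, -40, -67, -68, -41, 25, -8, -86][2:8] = [-67, -68, -41, 25, -8, -86]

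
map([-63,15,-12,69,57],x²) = [3969, 225, 144, 4761, 3249]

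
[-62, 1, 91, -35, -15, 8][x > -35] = keep x where x > -35: -62✗, 1✓, 91✓, -35✗, -15✓, 8✓
= [1, 91, -15, 8]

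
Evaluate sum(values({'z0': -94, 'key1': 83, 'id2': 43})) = 32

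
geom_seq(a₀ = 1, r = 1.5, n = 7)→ [1.0, 1.5, 2.25, 3.375, 5.0625, 7.59375, 11.390625]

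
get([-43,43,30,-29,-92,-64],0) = -43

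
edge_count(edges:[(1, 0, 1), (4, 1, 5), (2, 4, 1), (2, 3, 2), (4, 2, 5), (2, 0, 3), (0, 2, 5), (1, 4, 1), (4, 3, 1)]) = 9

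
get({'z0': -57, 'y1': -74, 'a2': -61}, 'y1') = -74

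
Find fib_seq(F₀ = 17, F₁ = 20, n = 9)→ F_2 = F_1 + F_0 = 37
F_3 = F_2 + F_1 = 57
F_4 = F_3 + F_2 = 94
...
= [17, 20, 37, 57, 94, 151, 245, 396, 641]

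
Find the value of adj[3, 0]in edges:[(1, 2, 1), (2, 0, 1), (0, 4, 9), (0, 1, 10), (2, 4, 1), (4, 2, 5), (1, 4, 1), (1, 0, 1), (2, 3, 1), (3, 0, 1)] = 1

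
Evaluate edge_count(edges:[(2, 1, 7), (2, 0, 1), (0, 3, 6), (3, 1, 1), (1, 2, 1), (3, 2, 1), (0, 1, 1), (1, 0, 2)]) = 8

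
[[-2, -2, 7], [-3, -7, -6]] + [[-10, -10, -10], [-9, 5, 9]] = [[-12, -12, -3], [-12, -2, 3]]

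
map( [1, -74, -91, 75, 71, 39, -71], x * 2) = 1*2=2, -74*2=-148, -91*2=-182, 75*2=150, 71*2=142, 39*2=78, -71*2=-142
= [2, -148, -182, 150, 142, 78, -142]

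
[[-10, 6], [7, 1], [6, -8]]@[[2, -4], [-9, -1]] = [[-74, 34], [5, -29], [84, -16]]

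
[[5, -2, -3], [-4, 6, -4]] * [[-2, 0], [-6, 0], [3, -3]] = [[-7, 9], [-40, 12]]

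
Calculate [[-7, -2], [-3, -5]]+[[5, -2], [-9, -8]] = [[-2, -4], [-12, -13]]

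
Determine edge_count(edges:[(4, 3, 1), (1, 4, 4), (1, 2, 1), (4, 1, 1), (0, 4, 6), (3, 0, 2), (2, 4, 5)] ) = 7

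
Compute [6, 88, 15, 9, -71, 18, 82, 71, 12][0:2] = [6, 88]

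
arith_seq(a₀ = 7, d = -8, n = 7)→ [7, -1, -9, -17, -25, -33, -41]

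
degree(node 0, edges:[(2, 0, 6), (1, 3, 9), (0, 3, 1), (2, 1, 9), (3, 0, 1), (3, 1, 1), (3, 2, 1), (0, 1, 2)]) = 4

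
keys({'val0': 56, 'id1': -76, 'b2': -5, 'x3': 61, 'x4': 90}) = ['val0', 'id1', 'b2', 'x3', 'x4']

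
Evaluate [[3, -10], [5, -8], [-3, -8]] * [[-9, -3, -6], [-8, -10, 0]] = C[0][0] = (3)*(-9) + (-10)*(-8) = 53
C[0][1] = (3)*(-3) + (-10)*(-10) = 91
C[0][2] = (3)*(-6) + (-10)*(0) = -18
C[1][0] = (5)*(-9) + (-8)*(-8) = 19
C[1][1] = (5)*(-3) + (-8)*(-10) = 65
C[1][2] = (5)*(-6) + (-8)*(0) = -30
... (3 more cells)
= [[53, 91, -18], [19, 65, -30], [91, 89, 18]]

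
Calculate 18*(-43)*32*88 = -2179584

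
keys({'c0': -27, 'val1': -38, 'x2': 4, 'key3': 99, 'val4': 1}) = ['c0', 'val1', 'x2', 'key3', 'val4']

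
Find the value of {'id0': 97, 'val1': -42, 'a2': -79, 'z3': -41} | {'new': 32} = {'id0': 97, 'val1': -42, 'a2': -79, 'z3': -41, 'new': 32}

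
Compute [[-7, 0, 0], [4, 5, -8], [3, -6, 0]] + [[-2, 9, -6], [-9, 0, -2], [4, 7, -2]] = [[-9, 9, -6], [-5, 5, -10], [7, 1, -2]]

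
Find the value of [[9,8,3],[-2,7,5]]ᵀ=[[9, -2], [8, 7], [3, 5]]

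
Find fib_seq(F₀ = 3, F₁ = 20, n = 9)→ F_2 = F_1 + F_0 = 23
F_3 = F_2 + F_1 = 43
F_4 = F_3 + F_2 = 66
...
= [3, 20, 23, 43, 66, 109, 175, 284, 459]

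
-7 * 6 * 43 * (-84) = 151704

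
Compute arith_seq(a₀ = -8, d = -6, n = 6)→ a_0 = -8 + 0*-6 = -8
a_1 = -8 + 1*-6 = -14
a_2 = -8 + 2*-6 = -20
...
= [-8, -14, -20, -26, -32, -38]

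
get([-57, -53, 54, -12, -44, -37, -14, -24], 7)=-24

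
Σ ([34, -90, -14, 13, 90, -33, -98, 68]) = -30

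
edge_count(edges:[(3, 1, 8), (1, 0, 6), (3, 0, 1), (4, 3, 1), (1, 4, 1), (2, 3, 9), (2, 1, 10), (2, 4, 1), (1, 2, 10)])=9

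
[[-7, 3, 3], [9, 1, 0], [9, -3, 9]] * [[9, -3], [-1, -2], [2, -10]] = C[0][0] = (-7)*(9) + (3)*(-1) + (3)*(2) = -60
C[0][1] = (-7)*(-3) + (3)*(-2) + (3)*(-10) = -15
C[1][0] = (9)*(9) + (1)*(-1) + (0)*(2) = 80
C[1][1] = (9)*(-3) + (1)*(-2) + (0)*(-10) = -29
C[2][0] = (9)*(9) + (-3)*(-1) + (9)*(2) = 102
C[2][1] = (9)*(-3) + (-3)*(-2) + (9)*(-10) = -111
= [[-60, -15], [80, -29], [102, -111]]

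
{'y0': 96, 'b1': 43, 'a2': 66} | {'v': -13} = {'y0': 96, 'b1': 43, 'a2': 66, 'v': -13}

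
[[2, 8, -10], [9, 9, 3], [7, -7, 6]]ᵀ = [[2, 9, 7], [8, 9, -7], [-10, 3, 6]]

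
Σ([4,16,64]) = 4 + 16 + 64
= 84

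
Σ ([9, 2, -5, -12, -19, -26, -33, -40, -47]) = -171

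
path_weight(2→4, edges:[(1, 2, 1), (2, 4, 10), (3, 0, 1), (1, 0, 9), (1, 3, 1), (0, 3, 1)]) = 10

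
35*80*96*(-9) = -2419200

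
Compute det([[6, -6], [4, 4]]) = 48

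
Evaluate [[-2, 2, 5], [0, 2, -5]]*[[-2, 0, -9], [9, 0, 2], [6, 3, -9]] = [[52, 15, -23], [-12, -15, 49]]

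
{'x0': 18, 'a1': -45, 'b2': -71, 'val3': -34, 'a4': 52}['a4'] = 52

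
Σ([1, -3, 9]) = 7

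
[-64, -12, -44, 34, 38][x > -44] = keep x where x > -44: -64✗, -12✓, -44✗, 34✓, 38✓
= [-12, 34, 38]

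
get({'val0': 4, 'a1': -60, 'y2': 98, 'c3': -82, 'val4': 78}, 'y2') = 98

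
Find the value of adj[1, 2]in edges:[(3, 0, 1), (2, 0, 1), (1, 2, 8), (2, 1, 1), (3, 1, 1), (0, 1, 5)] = 8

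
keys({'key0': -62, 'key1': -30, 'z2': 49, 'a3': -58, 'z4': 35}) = ['key0', 'key1', 'z2', 'a3', 'z4']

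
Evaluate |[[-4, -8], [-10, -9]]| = -44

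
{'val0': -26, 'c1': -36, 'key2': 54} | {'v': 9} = {'val0': -26, 'c1': -36, 'key2': 54, 'v': 9}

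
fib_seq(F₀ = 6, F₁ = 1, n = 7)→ [6, 1, 7, 8, 15, 23, 38]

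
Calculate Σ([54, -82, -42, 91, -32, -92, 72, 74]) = 43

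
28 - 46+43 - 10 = 15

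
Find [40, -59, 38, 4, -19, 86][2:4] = [38, 4]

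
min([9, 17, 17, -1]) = -1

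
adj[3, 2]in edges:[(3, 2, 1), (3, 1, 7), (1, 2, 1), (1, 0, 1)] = 1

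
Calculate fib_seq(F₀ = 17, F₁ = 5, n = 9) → [17, 5, 22, 27, 49, 76, 125, 201, 326]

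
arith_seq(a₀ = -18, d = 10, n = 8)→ [-18, -8, 2, 12, 22, 32, 42, 52]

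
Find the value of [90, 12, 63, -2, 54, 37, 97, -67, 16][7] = -67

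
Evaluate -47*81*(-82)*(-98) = -30593052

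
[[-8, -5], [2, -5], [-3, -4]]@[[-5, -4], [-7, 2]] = C[0][0] = (-8)*(-5) + (-5)*(-7) = 75
C[0][1] = (-8)*(-4) + (-5)*(2) = 22
C[1][0] = (2)*(-5) + (-5)*(-7) = 25
C[1][1] = (2)*(-4) + (-5)*(2) = -18
C[2][0] = (-3)*(-5) + (-4)*(-7) = 43
C[2][1] = (-3)*(-4) + (-4)*(2) = 4
= [[75, 22], [25, -18], [43, 4]]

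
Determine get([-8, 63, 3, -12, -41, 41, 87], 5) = 41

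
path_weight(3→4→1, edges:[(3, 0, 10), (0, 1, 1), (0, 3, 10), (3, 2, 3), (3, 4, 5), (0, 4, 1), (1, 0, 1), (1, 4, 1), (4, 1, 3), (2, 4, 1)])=8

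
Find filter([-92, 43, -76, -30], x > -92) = [43, -76, -30]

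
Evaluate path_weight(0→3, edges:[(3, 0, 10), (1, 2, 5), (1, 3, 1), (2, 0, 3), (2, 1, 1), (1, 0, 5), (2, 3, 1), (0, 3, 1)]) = 1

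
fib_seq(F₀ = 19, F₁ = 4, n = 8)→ [19, 4, 23, 27, 50, 77, 127, 204]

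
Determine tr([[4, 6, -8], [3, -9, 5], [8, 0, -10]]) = -15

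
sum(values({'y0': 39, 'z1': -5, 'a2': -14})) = 20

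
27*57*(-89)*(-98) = 13423158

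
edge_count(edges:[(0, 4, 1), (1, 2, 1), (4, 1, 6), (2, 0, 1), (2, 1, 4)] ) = 5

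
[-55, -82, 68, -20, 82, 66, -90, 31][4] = 82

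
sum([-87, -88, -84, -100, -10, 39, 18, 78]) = -234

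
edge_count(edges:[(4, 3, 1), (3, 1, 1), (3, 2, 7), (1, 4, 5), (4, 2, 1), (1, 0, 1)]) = 6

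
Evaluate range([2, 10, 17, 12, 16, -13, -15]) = 32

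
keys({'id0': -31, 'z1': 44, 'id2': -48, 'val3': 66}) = ['id0', 'z1', 'id2', 'val3']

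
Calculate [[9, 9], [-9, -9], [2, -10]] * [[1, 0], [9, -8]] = [[90, -72], [-90, 72], [-88, 80]]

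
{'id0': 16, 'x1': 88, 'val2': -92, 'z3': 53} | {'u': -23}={'id0': 16, 'x1': 88, 'val2': -92, 'z3': 53, 'u': -23}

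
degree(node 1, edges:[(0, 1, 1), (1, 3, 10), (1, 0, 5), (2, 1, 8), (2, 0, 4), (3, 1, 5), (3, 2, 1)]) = incident: (0,1), (1,3), (1,0), (2,1), (3,1)
= 5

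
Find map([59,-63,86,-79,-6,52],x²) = [3481, 3969, 7396, 6241, 36, 2704]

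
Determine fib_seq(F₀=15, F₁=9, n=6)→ F_2 = F_1 + F_0 = 24
F_3 = F_2 + F_1 = 33
F_4 = F_3 + F_2 = 57
...
= [15, 9, 24, 33, 57, 90]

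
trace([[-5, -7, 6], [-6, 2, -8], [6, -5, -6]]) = -9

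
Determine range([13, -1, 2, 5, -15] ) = 28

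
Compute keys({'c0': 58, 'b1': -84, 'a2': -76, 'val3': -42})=['c0', 'b1', 'a2', 'val3']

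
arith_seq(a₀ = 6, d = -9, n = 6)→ [6, -3, -12, -21, -30, -39]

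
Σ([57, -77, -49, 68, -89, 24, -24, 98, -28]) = 57 + (-77) + (-49) + 68 + (-89) + 24 + (-24) + 98 + (-28)
= -20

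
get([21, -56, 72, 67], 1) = -56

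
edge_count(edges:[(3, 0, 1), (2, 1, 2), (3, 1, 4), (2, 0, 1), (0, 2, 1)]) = 5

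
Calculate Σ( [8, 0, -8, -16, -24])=-40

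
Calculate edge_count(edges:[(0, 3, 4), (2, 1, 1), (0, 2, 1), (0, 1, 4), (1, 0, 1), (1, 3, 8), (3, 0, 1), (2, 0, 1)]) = 8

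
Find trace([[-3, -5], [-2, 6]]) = 3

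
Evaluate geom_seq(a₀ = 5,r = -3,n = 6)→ [5, -15, 45, -135, 405, -1215]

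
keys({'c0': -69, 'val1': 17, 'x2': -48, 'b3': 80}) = ['c0', 'val1', 'x2', 'b3']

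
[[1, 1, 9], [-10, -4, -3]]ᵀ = [[1, -10], [1, -4], [9, -3]]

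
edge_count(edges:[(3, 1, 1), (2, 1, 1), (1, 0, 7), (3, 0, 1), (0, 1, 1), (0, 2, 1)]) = 6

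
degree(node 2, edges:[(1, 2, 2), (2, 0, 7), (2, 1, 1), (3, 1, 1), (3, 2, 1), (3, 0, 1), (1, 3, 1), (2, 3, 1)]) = 5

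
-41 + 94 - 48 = 5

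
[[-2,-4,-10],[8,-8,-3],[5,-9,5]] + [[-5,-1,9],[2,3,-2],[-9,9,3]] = [[-7, -5, -1], [10, -5, -5], [-4, 0, 8]]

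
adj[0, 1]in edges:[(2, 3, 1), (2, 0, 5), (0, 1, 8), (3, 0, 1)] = 8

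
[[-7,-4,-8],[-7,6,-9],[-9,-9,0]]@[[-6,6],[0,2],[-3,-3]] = C[0][0] = (-7)*(-6) + (-4)*(0) + (-8)*(-3) = 66
C[0][1] = (-7)*(6) + (-4)*(2) + (-8)*(-3) = -26
C[1][0] = (-7)*(-6) + (6)*(0) + (-9)*(-3) = 69
C[1][1] = (-7)*(6) + (6)*(2) + (-9)*(-3) = -3
C[2][0] = (-9)*(-6) + (-9)*(0) + (0)*(-3) = 54
C[2][1] = (-9)*(6) + (-9)*(2) + (0)*(-3) = -72
= [[66, -26], [69, -3], [54, -72]]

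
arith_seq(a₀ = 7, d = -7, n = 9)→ a_0 = 7 + 0*-7 = 7
a_1 = 7 + 1*-7 = 0
a_2 = 7 + 2*-7 = -7
...
= [7, 0, -7, -14, -21, -28, -35, -42, -49]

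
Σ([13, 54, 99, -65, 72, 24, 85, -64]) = 218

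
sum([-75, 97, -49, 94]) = 67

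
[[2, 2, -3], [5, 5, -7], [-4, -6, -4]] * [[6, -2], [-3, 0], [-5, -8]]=C[0][0] = (2)*(6) + (2)*(-3) + (-3)*(-5) = 21
C[0][1] = (2)*(-2) + (2)*(0) + (-3)*(-8) = 20
C[1][0] = (5)*(6) + (5)*(-3) + (-7)*(-5) = 50
C[1][1] = (5)*(-2) + (5)*(0) + (-7)*(-8) = 46
C[2][0] = (-4)*(6) + (-6)*(-3) + (-4)*(-5) = 14
C[2][1] = (-4)*(-2) + (-6)*(0) + (-4)*(-8) = 40
= [[21, 20], [50, 46], [14, 40]]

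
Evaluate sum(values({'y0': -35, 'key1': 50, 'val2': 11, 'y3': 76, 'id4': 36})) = (-35) + 50 + 11 + 76 + 36
= 138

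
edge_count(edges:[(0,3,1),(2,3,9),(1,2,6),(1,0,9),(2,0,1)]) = 5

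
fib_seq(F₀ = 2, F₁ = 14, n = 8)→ F_2 = F_1 + F_0 = 16
F_3 = F_2 + F_1 = 30
F_4 = F_3 + F_2 = 46
...
= [2, 14, 16, 30, 46, 76, 122, 198]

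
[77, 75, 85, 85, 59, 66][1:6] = [75, 85, 85, 59, 66]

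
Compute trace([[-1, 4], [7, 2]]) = 1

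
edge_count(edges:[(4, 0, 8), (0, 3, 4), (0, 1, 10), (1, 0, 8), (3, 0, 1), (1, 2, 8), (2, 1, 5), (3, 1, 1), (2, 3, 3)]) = 9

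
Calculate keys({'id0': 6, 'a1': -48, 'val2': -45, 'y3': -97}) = ['id0', 'a1', 'val2', 'y3']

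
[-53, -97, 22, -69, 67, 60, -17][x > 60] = [67]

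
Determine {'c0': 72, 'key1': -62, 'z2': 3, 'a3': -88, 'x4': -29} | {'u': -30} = {'c0': 72, 'key1': -62, 'z2': 3, 'a3': -88, 'x4': -29, 'u': -30}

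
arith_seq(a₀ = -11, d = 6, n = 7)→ [-11, -5, 1, 7, 13, 19, 25]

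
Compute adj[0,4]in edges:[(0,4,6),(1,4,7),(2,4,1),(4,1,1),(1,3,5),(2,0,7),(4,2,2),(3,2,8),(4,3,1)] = 6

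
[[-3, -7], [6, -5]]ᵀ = [[-3, 6], [-7, -5]]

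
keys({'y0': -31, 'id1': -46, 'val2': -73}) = ['y0', 'id1', 'val2']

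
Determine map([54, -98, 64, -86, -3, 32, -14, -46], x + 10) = [64, -88, 74, -76, 7, 42, -4, -36]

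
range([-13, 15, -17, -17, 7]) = 32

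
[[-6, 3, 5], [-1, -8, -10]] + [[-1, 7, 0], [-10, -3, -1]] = [[-7, 10, 5], [-11, -11, -11]]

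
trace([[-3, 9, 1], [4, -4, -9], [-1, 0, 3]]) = diagonal: (-3) + (-4) + 3
= -4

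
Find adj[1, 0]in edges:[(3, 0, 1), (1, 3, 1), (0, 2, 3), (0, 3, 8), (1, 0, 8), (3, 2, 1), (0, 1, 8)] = 8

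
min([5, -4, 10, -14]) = -14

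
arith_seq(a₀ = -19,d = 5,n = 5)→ a_0 = -19 + 0*5 = -19
a_1 = -19 + 1*5 = -14
a_2 = -19 + 2*5 = -9
...
= [-19, -14, -9, -4, 1]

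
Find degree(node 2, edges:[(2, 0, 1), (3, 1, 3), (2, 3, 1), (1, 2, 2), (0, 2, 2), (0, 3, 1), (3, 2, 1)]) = 5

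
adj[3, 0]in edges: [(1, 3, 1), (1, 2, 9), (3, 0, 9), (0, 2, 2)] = 9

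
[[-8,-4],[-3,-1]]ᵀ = [[-8, -3], [-4, -1]]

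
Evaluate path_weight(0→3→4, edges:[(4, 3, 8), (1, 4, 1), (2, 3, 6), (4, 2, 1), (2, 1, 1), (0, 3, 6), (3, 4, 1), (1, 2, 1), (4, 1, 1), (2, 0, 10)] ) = w(0→3)=6 + w(3→4)=1
= 7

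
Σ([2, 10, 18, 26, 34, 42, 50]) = 182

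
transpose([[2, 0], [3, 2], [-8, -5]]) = [[2, 3, -8], [0, 2, -5]]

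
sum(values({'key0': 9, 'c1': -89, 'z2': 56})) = -24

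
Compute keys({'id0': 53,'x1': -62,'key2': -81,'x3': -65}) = ['id0', 'x1', 'key2', 'x3']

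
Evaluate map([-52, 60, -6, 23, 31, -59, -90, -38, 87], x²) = (-52)²=2704, (60)²=3600, (-6)²=36, (23)²=529, (31)²=961, (-59)²=3481, (-90)²=8100, (-38)²=1444, (87)²=7569
= [2704, 3600, 36, 529, 961, 3481, 8100, 1444, 7569]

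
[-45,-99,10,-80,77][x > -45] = keep x where x > -45: -45✗, -99✗, 10✓, -80✗, 77✓
= [10, 77]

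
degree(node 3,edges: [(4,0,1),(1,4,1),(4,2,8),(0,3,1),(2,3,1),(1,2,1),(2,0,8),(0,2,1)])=2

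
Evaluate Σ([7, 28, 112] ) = 147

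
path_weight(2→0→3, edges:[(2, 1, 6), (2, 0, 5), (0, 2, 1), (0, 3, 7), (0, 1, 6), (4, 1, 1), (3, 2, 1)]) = 12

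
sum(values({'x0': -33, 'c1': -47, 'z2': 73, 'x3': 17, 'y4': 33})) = (-33) + (-47) + 73 + 17 + 33
= 43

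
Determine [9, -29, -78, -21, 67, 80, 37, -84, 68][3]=-21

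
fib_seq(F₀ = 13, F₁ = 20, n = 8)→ F_2 = F_1 + F_0 = 33
F_3 = F_2 + F_1 = 53
F_4 = F_3 + F_2 = 86
...
= [13, 20, 33, 53, 86, 139, 225, 364]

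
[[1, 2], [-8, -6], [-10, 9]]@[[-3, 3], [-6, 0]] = C[0][0] = (1)*(-3) + (2)*(-6) = -15
C[0][1] = (1)*(3) + (2)*(0) = 3
C[1][0] = (-8)*(-3) + (-6)*(-6) = 60
C[1][1] = (-8)*(3) + (-6)*(0) = -24
C[2][0] = (-10)*(-3) + (9)*(-6) = -24
C[2][1] = (-10)*(3) + (9)*(0) = -30
= [[-15, 3], [60, -24], [-24, -30]]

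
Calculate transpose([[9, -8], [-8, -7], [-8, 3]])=[[9, -8, -8], [-8, -7, 3]]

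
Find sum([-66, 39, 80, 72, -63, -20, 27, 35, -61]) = (-66) + 39 + 80 + 72 + (-63) + (-20) + 27 + 35 + (-61)
= 43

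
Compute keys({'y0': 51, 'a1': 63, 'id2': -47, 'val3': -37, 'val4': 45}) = ['y0', 'a1', 'id2', 'val3', 'val4']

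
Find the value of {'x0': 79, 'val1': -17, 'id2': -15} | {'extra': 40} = {'x0': 79, 'val1': -17, 'id2': -15, 'extra': 40}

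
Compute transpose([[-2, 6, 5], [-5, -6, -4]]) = [[-2, -5], [6, -6], [5, -4]]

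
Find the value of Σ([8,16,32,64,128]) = 8 + 16 + 32 + 64 + 128
= 248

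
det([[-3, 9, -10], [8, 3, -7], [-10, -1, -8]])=1079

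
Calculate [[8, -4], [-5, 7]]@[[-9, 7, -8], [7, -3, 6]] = [[-100, 68, -88], [94, -56, 82]]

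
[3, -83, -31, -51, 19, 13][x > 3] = keep x where x > 3: 3✗, -83✗, -31✗, -51✗, 19✓, 13✓
= [19, 13]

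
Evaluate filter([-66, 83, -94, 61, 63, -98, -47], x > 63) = keep x where x > 63: -66✗, 83✓, -94✗, 61✗, 63✗, -98✗, -47✗
= [83]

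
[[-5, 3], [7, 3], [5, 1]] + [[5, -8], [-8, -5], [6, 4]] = [[0, -5], [-1, -2], [11, 5]]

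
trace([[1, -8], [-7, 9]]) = 10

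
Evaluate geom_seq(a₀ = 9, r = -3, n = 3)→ a_0 = 9*(-3)^0 = 9
a_1 = 9*(-3)^1 = -27
a_2 = 9*(-3)^2 = 81
= [9, -27, 81]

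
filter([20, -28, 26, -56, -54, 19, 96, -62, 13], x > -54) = [20, -28, 26, 19, 96, 13]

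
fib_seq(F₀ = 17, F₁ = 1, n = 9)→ [17, 1, 18, 19, 37, 56, 93, 149, 242]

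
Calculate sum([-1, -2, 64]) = (-1) + (-2) + 64
= 61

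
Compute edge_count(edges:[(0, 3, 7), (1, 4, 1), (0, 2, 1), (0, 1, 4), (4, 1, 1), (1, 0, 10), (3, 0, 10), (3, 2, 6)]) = 8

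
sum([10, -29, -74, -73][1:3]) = -103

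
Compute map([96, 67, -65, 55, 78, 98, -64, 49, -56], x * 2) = 96*2=192, 67*2=134, -65*2=-130, 55*2=110, 78*2=156, 98*2=196, -64*2=-128, 49*2=98, -56*2=-112
= [192, 134, -130, 110, 156, 196, -128, 98, -112]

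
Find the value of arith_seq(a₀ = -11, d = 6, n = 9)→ a_0 = -11 + 0*6 = -11
a_1 = -11 + 1*6 = -5
a_2 = -11 + 2*6 = 1
...
= [-11, -5, 1, 7, 13, 19, 25, 31, 37]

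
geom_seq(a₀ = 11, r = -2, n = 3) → a_0 = 11*(-2)^0 = 11
a_1 = 11*(-2)^1 = -22
a_2 = 11*(-2)^2 = 44
= [11, -22, 44]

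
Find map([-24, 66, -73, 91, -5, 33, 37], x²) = (-24)²=576, (66)²=4356, (-73)²=5329, (91)²=8281, (-5)²=25, (33)²=1089, (37)²=1369
= [576, 4356, 5329, 8281, 25, 1089, 1369]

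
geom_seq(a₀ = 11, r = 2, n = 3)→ a_0 = 11*2^0 = 11
a_1 = 11*2^1 = 22
a_2 = 11*2^2 = 44
= [11, 22, 44]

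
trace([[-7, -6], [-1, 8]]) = 1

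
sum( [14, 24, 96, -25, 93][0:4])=109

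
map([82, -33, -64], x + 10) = 82+10=92, -33+10=-23, -64+10=-54
= [92, -23, -54]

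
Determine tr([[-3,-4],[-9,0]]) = diagonal: (-3) + 0
= -3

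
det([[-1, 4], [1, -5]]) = (-1)*(-5) - (4)*(1)
= 1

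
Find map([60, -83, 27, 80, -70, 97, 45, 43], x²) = (60)²=3600, (-83)²=6889, (27)²=729, (80)²=6400, (-70)²=4900, (97)²=9409, (45)²=2025, (43)²=1849
= [3600, 6889, 729, 6400, 4900, 9409, 2025, 1849]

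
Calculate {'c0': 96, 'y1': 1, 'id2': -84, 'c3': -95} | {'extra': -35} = {'c0': 96, 'y1': 1, 'id2': -84, 'c3': -95, 'extra': -35}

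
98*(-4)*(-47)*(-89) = -1639736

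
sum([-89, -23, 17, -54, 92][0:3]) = -95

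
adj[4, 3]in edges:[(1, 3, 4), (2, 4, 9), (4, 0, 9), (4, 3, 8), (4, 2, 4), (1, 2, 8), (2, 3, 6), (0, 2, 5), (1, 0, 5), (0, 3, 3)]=8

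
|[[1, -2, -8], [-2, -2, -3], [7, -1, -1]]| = -83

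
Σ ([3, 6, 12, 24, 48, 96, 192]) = 3 + 6 + 12 + 24 + 48 + 96 + 192
= 381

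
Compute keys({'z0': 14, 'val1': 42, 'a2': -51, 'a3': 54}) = ['z0', 'val1', 'a2', 'a3']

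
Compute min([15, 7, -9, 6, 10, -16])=-16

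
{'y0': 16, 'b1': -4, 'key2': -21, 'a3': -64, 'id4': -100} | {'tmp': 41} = {'y0': 16, 'b1': -4, 'key2': -21, 'a3': -64, 'id4': -100, 'tmp': 41}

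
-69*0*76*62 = 0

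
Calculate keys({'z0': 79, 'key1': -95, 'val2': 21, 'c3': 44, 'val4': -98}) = ['z0', 'key1', 'val2', 'c3', 'val4']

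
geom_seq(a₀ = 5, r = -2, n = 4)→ a_0 = 5*(-2)^0 = 5
a_1 = 5*(-2)^1 = -10
a_2 = 5*(-2)^2 = 20
...
= [5, -10, 20, -40]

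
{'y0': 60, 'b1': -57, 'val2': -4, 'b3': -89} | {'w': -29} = {'y0': 60, 'b1': -57, 'val2': -4, 'b3': -89, 'w': -29}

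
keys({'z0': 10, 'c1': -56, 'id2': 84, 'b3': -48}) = ['z0', 'c1', 'id2', 'b3']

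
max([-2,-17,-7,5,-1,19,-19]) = 19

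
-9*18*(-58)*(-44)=-413424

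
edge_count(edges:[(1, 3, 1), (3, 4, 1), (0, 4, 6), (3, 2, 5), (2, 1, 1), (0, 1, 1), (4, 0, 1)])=7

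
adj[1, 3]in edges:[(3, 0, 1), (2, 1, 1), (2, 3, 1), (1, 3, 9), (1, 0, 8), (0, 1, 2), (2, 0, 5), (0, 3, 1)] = 9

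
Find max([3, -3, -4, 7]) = 7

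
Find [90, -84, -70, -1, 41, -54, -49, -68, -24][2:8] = [-70, -1, 41, -54, -49, -68]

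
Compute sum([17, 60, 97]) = 174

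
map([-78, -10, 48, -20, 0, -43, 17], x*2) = -78*2=-156, -10*2=-20, 48*2=96, -20*2=-40, 0*2=0, -43*2=-86, 17*2=34
= [-156, -20, 96, -40, 0, -86, 34]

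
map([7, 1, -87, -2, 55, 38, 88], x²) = (7)²=49, (1)²=1, (-87)²=7569, (-2)²=4, (55)²=3025, (38)²=1444, (88)²=7744
= [49, 1, 7569, 4, 3025, 1444, 7744]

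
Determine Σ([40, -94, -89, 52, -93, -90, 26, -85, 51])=40 + (-94) + (-89) + 52 + (-93) + (-90) + 26 + (-85) + 51
= -282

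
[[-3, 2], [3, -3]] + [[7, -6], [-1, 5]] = [[4, -4], [2, 2]]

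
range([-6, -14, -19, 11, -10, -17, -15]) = 30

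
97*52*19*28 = 2683408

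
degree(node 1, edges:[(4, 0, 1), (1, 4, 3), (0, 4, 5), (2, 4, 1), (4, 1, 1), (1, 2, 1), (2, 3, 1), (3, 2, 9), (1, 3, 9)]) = 4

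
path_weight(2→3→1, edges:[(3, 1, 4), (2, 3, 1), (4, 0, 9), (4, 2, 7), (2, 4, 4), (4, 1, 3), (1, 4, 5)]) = 5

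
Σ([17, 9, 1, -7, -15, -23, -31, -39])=-88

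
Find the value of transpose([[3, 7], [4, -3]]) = [[3, 4], [7, -3]]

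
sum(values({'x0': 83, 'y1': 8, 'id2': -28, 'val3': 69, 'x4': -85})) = 47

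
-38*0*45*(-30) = 0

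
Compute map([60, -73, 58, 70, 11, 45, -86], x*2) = [120, -146, 116, 140, 22, 90, -172]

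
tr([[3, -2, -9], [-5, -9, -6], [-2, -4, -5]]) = -11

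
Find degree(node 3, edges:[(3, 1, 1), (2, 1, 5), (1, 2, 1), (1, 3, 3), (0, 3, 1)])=incident: (3,1), (1,3), (0,3)
= 3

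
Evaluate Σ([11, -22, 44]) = 33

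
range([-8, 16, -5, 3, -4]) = 24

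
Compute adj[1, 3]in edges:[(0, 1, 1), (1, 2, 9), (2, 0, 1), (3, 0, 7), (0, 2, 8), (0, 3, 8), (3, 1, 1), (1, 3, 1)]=1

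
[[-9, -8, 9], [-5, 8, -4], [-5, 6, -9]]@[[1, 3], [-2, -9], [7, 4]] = [[70, 81], [-49, -103], [-80, -105]]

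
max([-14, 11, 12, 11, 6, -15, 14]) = 14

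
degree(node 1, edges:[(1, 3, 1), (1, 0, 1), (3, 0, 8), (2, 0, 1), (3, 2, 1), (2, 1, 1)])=incident: (1,3), (1,0), (2,1)
= 3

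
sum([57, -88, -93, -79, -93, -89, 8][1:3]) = slice → [-88, -93]
(-88) + (-93)
= -181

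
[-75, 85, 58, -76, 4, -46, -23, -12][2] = 58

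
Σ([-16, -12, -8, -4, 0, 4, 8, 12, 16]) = 0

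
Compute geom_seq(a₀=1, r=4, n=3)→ [1, 4, 16]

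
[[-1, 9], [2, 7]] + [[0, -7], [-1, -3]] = [[-1, 2], [1, 4]]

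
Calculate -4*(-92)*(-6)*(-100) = 220800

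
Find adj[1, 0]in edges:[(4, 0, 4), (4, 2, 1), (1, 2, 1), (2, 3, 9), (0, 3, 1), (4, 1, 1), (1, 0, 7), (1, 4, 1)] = 7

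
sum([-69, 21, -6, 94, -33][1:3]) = 15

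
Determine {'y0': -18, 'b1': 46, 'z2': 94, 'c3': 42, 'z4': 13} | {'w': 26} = {'y0': -18, 'b1': 46, 'z2': 94, 'c3': 42, 'z4': 13, 'w': 26}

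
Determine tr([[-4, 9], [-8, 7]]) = diagonal: (-4) + 7
= 3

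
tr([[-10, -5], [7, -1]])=-11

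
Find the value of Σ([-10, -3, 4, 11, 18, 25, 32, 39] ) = 116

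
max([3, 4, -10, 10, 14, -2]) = 14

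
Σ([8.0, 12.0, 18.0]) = 8.0 + 12.0 + 18.0
= 38.0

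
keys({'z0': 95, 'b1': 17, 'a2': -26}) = ['z0', 'b1', 'a2']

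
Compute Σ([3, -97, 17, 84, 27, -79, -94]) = -139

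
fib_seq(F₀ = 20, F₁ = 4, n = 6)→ F_2 = F_1 + F_0 = 24
F_3 = F_2 + F_1 = 28
F_4 = F_3 + F_2 = 52
...
= [20, 4, 24, 28, 52, 80]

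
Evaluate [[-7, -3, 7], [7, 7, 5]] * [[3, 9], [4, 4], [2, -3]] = C[0][0] = (-7)*(3) + (-3)*(4) + (7)*(2) = -19
C[0][1] = (-7)*(9) + (-3)*(4) + (7)*(-3) = -96
C[1][0] = (7)*(3) + (7)*(4) + (5)*(2) = 59
C[1][1] = (7)*(9) + (7)*(4) + (5)*(-3) = 76
= [[-19, -96], [59, 76]]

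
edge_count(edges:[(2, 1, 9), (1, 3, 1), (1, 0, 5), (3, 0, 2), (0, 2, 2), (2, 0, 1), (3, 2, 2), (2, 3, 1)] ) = 8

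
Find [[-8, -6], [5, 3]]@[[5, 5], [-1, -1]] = C[0][0] = (-8)*(5) + (-6)*(-1) = -34
C[0][1] = (-8)*(5) + (-6)*(-1) = -34
C[1][0] = (5)*(5) + (3)*(-1) = 22
C[1][1] = (5)*(5) + (3)*(-1) = 22
= [[-34, -34], [22, 22]]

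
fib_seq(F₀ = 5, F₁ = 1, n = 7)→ [5, 1, 6, 7, 13, 20, 33]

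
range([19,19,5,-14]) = 33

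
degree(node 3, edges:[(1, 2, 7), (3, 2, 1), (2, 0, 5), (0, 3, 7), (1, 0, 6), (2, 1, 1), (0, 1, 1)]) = 2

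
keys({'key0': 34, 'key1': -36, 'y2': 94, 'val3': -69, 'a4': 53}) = ['key0', 'key1', 'y2', 'val3', 'a4']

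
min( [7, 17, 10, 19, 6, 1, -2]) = -2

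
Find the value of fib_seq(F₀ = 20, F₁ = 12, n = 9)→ F_2 = F_1 + F_0 = 32
F_3 = F_2 + F_1 = 44
F_4 = F_3 + F_2 = 76
...
= [20, 12, 32, 44, 76, 120, 196, 316, 512]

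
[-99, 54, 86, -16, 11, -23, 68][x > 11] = keep x where x > 11: -99✗, 54✓, 86✓, -16✗, 11✗, -23✗, 68✓
= [54, 86, 68]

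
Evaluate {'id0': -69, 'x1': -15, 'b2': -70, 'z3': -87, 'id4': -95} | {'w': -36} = {'id0': -69, 'x1': -15, 'b2': -70, 'z3': -87, 'id4': -95, 'w': -36}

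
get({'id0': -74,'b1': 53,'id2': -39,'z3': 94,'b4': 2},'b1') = 53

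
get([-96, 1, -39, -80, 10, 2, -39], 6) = -39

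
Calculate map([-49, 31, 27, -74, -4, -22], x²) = [2401, 961, 729, 5476, 16, 484]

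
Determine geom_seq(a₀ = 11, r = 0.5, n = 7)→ a_0 = 11*0.5^0 = 11.0
a_1 = 11*0.5^1 = 5.5
a_2 = 11*0.5^2 = 2.75
...
= [11.0, 5.5, 2.75, 1.375, 0.6875, 0.34375, 0.171875]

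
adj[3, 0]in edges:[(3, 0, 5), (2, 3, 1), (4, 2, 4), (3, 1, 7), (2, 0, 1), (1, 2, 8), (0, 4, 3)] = 5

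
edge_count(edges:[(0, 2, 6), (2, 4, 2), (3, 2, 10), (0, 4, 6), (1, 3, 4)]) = 5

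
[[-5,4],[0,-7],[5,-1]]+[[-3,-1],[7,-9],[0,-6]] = [[-8, 3], [7, -16], [5, -7]]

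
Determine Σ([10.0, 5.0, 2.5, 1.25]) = 10.0 + 5.0 + 2.5 + 1.25
= 18.75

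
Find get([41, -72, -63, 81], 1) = -72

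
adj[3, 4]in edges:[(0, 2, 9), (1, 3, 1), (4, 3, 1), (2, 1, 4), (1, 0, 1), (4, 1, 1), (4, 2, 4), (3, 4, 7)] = 7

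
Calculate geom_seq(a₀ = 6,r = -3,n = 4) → [6, -18, 54, -162]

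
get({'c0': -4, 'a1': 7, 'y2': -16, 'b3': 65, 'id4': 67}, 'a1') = 7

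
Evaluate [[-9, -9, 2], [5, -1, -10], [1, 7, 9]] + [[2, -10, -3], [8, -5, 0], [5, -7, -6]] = [[-7, -19, -1], [13, -6, -10], [6, 0, 3]]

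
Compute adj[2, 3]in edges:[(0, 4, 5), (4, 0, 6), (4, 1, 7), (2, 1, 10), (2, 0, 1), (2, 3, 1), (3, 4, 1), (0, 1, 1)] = 1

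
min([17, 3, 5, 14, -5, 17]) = -5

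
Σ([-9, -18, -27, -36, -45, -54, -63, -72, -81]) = (-9) + (-18) + (-27) + (-36) + (-45) + (-54) + (-63) + (-72) + (-81)
= -405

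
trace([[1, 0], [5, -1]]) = 0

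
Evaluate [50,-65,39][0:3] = [50, -65, 39]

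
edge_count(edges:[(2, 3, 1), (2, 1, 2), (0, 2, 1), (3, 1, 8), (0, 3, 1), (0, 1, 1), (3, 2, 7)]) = 7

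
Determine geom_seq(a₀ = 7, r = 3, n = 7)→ a_0 = 7*3^0 = 7
a_1 = 7*3^1 = 21
a_2 = 7*3^2 = 63
...
= [7, 21, 63, 189, 567, 1701, 5103]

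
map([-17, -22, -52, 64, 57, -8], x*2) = -17*2=-34, -22*2=-44, -52*2=-104, 64*2=128, 57*2=114, -8*2=-16
= [-34, -44, -104, 128, 114, -16]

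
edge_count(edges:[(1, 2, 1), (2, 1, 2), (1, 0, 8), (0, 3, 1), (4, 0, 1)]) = 5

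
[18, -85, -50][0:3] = [18, -85, -50]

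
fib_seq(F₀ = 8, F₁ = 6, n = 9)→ F_2 = F_1 + F_0 = 14
F_3 = F_2 + F_1 = 20
F_4 = F_3 + F_2 = 34
...
= [8, 6, 14, 20, 34, 54, 88, 142, 230]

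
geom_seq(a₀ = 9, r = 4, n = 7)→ [9, 36, 144, 576, 2304, 9216, 36864]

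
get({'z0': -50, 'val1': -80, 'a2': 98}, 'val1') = -80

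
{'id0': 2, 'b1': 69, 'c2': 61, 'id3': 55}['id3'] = 55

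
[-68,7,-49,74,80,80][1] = 7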